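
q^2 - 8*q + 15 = (q - 5)*(q - 3)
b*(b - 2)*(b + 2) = b^3 - 4*b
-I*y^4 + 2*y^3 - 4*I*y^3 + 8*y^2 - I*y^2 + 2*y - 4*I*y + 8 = (y + 4)*(y - I)*(y + 2*I)*(-I*y + 1)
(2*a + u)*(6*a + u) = 12*a^2 + 8*a*u + u^2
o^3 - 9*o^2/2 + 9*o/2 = o*(o - 3)*(o - 3/2)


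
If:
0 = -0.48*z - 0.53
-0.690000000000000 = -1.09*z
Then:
No Solution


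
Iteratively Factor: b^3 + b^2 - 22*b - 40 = (b + 2)*(b^2 - b - 20) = (b - 5)*(b + 2)*(b + 4)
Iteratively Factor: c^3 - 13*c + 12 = (c - 1)*(c^2 + c - 12) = (c - 1)*(c + 4)*(c - 3)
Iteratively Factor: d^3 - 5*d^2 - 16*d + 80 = (d + 4)*(d^2 - 9*d + 20) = (d - 5)*(d + 4)*(d - 4)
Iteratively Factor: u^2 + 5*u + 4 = (u + 1)*(u + 4)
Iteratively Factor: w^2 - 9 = (w + 3)*(w - 3)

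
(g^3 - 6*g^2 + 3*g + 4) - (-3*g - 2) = g^3 - 6*g^2 + 6*g + 6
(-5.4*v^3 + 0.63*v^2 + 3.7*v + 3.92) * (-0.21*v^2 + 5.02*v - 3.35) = 1.134*v^5 - 27.2403*v^4 + 20.4756*v^3 + 15.6403*v^2 + 7.28339999999999*v - 13.132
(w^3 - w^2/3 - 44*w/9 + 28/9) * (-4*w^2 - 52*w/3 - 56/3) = -4*w^5 - 16*w^4 + 20*w^3/3 + 2120*w^2/27 + 112*w/3 - 1568/27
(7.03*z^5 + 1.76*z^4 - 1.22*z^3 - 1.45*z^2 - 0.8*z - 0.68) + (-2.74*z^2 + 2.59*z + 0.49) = 7.03*z^5 + 1.76*z^4 - 1.22*z^3 - 4.19*z^2 + 1.79*z - 0.19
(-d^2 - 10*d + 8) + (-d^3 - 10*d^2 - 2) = -d^3 - 11*d^2 - 10*d + 6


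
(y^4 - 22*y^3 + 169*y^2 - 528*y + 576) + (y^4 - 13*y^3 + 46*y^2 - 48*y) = 2*y^4 - 35*y^3 + 215*y^2 - 576*y + 576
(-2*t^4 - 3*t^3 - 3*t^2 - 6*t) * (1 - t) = 2*t^5 + t^4 + 3*t^2 - 6*t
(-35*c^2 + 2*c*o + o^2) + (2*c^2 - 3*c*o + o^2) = -33*c^2 - c*o + 2*o^2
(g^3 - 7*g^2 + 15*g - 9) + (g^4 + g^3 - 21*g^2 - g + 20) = g^4 + 2*g^3 - 28*g^2 + 14*g + 11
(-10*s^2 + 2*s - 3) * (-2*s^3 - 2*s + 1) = 20*s^5 - 4*s^4 + 26*s^3 - 14*s^2 + 8*s - 3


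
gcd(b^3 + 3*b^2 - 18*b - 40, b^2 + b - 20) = b^2 + b - 20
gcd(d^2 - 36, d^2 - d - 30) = d - 6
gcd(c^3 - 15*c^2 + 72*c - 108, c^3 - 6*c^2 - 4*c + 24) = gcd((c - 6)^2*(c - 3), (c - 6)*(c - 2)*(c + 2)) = c - 6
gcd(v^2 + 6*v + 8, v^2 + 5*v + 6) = v + 2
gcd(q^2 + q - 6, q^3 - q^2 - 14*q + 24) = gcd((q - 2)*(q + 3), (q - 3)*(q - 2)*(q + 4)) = q - 2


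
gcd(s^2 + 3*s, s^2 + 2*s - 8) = 1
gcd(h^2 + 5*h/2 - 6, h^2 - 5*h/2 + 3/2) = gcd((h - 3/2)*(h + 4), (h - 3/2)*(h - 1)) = h - 3/2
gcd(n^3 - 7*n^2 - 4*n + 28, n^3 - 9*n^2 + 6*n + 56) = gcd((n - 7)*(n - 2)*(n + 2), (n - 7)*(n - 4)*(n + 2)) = n^2 - 5*n - 14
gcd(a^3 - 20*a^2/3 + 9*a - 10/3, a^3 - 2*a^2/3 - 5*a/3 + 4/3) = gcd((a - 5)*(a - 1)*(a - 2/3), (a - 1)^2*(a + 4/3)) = a - 1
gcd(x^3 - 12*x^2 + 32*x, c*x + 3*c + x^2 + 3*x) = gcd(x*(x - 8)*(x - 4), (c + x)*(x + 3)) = 1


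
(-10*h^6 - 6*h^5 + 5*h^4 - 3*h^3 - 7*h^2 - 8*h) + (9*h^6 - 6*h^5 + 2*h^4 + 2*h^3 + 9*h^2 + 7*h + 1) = -h^6 - 12*h^5 + 7*h^4 - h^3 + 2*h^2 - h + 1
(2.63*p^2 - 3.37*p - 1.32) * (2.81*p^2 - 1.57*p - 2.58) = 7.3903*p^4 - 13.5988*p^3 - 5.2037*p^2 + 10.767*p + 3.4056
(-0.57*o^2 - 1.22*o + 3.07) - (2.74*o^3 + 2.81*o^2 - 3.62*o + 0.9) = -2.74*o^3 - 3.38*o^2 + 2.4*o + 2.17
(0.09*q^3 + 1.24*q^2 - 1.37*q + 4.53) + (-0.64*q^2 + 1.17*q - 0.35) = 0.09*q^3 + 0.6*q^2 - 0.2*q + 4.18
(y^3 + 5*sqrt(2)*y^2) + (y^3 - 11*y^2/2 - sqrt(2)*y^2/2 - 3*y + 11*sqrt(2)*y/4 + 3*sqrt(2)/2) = 2*y^3 - 11*y^2/2 + 9*sqrt(2)*y^2/2 - 3*y + 11*sqrt(2)*y/4 + 3*sqrt(2)/2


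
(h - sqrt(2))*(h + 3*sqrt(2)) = h^2 + 2*sqrt(2)*h - 6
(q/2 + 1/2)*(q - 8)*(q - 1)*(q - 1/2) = q^4/2 - 17*q^3/4 + 3*q^2/2 + 17*q/4 - 2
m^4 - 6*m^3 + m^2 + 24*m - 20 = (m - 5)*(m - 2)*(m - 1)*(m + 2)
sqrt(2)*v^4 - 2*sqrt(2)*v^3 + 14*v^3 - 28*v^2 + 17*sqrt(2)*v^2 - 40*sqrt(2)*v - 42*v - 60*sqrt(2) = (v - 3)*(v + 2*sqrt(2))*(v + 5*sqrt(2))*(sqrt(2)*v + sqrt(2))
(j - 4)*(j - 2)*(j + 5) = j^3 - j^2 - 22*j + 40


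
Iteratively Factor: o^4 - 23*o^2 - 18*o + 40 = (o + 4)*(o^3 - 4*o^2 - 7*o + 10) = (o - 5)*(o + 4)*(o^2 + o - 2) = (o - 5)*(o + 2)*(o + 4)*(o - 1)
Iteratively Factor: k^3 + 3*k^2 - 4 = (k + 2)*(k^2 + k - 2) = (k + 2)^2*(k - 1)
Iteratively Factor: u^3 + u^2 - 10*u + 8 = (u - 2)*(u^2 + 3*u - 4) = (u - 2)*(u - 1)*(u + 4)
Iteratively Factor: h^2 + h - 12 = (h - 3)*(h + 4)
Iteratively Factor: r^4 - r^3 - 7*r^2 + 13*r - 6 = (r + 3)*(r^3 - 4*r^2 + 5*r - 2) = (r - 1)*(r + 3)*(r^2 - 3*r + 2) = (r - 2)*(r - 1)*(r + 3)*(r - 1)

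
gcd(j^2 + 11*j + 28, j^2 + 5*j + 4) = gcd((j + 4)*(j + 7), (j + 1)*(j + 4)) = j + 4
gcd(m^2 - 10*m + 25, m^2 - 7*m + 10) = m - 5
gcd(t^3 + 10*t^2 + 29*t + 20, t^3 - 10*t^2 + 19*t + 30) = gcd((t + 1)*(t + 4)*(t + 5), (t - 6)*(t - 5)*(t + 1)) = t + 1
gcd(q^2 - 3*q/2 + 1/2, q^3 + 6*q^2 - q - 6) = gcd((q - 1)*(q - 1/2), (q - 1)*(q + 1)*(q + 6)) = q - 1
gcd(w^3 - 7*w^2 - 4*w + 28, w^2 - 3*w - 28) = w - 7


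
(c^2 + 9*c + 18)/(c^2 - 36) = (c + 3)/(c - 6)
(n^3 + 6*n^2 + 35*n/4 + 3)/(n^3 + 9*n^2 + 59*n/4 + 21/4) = (n + 4)/(n + 7)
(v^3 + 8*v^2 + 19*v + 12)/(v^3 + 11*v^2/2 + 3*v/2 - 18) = 2*(v + 1)/(2*v - 3)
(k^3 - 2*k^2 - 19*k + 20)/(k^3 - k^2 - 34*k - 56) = (k^2 - 6*k + 5)/(k^2 - 5*k - 14)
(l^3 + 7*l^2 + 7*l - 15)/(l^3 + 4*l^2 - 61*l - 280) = (l^2 + 2*l - 3)/(l^2 - l - 56)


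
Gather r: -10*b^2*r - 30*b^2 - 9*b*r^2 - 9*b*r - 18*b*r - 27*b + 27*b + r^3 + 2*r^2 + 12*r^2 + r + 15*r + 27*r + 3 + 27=-30*b^2 + r^3 + r^2*(14 - 9*b) + r*(-10*b^2 - 27*b + 43) + 30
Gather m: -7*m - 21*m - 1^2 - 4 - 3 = -28*m - 8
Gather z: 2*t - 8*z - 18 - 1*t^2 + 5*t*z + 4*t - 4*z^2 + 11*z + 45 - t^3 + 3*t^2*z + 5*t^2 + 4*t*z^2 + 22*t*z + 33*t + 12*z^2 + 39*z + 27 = -t^3 + 4*t^2 + 39*t + z^2*(4*t + 8) + z*(3*t^2 + 27*t + 42) + 54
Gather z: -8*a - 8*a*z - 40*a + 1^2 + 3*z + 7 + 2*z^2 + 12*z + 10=-48*a + 2*z^2 + z*(15 - 8*a) + 18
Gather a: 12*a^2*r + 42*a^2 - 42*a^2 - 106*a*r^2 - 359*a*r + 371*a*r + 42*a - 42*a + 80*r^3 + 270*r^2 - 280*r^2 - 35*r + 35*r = 12*a^2*r + a*(-106*r^2 + 12*r) + 80*r^3 - 10*r^2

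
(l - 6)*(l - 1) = l^2 - 7*l + 6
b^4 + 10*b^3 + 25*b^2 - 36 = (b - 1)*(b + 2)*(b + 3)*(b + 6)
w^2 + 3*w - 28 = (w - 4)*(w + 7)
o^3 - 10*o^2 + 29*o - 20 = (o - 5)*(o - 4)*(o - 1)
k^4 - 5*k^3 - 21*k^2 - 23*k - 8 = (k - 8)*(k + 1)^3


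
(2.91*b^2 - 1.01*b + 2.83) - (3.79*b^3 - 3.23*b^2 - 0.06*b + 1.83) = -3.79*b^3 + 6.14*b^2 - 0.95*b + 1.0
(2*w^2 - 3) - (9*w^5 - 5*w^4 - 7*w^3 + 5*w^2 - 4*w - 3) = -9*w^5 + 5*w^4 + 7*w^3 - 3*w^2 + 4*w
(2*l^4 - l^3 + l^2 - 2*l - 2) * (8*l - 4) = 16*l^5 - 16*l^4 + 12*l^3 - 20*l^2 - 8*l + 8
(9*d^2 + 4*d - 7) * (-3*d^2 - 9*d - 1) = -27*d^4 - 93*d^3 - 24*d^2 + 59*d + 7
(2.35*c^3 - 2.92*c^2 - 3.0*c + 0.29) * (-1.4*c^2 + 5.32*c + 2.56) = -3.29*c^5 + 16.59*c^4 - 5.3184*c^3 - 23.8412*c^2 - 6.1372*c + 0.7424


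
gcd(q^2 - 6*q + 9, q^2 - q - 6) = q - 3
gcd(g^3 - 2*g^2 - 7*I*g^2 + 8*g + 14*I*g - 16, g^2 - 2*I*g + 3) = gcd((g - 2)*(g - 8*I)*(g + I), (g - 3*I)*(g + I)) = g + I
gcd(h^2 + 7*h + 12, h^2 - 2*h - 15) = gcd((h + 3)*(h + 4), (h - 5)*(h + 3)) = h + 3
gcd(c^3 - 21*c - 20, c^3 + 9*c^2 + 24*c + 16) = c^2 + 5*c + 4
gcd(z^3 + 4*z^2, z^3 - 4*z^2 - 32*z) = z^2 + 4*z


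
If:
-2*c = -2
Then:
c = 1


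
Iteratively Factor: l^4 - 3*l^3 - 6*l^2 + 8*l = (l - 1)*(l^3 - 2*l^2 - 8*l) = l*(l - 1)*(l^2 - 2*l - 8) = l*(l - 4)*(l - 1)*(l + 2)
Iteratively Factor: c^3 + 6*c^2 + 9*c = (c + 3)*(c^2 + 3*c) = (c + 3)^2*(c)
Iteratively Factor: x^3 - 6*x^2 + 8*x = (x - 4)*(x^2 - 2*x) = (x - 4)*(x - 2)*(x)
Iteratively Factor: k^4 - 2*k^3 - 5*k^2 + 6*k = (k - 1)*(k^3 - k^2 - 6*k) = (k - 1)*(k + 2)*(k^2 - 3*k) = (k - 3)*(k - 1)*(k + 2)*(k)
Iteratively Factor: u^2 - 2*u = (u)*(u - 2)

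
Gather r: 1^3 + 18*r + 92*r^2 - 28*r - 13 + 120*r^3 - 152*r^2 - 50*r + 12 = 120*r^3 - 60*r^2 - 60*r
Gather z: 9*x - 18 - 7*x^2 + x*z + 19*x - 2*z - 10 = -7*x^2 + 28*x + z*(x - 2) - 28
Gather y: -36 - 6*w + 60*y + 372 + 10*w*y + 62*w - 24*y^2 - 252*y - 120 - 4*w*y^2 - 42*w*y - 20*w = 36*w + y^2*(-4*w - 24) + y*(-32*w - 192) + 216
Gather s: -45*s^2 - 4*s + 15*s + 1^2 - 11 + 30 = -45*s^2 + 11*s + 20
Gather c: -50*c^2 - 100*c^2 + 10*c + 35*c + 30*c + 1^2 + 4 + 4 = -150*c^2 + 75*c + 9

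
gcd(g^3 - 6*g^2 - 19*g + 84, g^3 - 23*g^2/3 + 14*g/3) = g - 7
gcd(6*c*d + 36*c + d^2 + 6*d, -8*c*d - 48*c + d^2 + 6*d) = d + 6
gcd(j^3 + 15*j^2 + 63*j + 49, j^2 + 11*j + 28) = j + 7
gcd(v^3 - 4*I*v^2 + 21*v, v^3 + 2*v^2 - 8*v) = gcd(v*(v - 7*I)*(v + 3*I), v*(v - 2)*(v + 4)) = v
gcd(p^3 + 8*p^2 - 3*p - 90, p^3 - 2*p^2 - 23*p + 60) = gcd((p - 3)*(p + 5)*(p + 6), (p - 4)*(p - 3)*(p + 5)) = p^2 + 2*p - 15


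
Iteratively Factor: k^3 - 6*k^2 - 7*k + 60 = (k - 5)*(k^2 - k - 12) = (k - 5)*(k + 3)*(k - 4)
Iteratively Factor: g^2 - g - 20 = (g - 5)*(g + 4)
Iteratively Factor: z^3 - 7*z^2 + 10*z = (z)*(z^2 - 7*z + 10) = z*(z - 5)*(z - 2)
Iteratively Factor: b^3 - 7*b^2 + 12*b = (b)*(b^2 - 7*b + 12) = b*(b - 4)*(b - 3)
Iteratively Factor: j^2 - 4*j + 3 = (j - 3)*(j - 1)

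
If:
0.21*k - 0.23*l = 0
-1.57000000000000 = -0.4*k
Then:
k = 3.92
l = 3.58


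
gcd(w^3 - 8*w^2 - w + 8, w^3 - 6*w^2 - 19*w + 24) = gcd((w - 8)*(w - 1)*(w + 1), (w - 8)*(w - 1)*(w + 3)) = w^2 - 9*w + 8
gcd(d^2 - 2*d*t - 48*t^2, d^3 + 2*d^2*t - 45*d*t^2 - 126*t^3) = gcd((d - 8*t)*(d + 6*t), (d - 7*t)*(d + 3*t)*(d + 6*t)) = d + 6*t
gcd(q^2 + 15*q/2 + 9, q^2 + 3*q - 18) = q + 6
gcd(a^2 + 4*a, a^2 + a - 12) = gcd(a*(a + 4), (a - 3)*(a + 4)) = a + 4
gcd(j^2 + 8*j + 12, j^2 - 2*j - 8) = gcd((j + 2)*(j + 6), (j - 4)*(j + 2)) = j + 2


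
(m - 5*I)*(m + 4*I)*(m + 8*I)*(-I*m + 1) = -I*m^4 + 8*m^3 - 21*I*m^2 + 188*m + 160*I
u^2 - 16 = (u - 4)*(u + 4)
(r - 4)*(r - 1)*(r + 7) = r^3 + 2*r^2 - 31*r + 28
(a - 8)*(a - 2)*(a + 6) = a^3 - 4*a^2 - 44*a + 96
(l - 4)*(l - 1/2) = l^2 - 9*l/2 + 2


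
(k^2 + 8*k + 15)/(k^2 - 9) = (k + 5)/(k - 3)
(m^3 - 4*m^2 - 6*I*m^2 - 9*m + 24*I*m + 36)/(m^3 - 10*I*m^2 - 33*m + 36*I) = (m - 4)/(m - 4*I)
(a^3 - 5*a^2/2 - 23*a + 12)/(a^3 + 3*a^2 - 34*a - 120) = (a - 1/2)/(a + 5)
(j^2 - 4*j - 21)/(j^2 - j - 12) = (j - 7)/(j - 4)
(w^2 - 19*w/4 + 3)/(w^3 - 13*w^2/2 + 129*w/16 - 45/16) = 4*(w - 4)/(4*w^2 - 23*w + 15)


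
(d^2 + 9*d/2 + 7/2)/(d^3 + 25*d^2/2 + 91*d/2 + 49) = (d + 1)/(d^2 + 9*d + 14)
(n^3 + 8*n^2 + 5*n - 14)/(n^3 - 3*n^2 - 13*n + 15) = (n^2 + 9*n + 14)/(n^2 - 2*n - 15)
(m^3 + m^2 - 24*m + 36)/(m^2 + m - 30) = (m^2 - 5*m + 6)/(m - 5)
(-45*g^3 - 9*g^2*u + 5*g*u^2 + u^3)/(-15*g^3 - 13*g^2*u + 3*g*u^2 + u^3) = (3*g + u)/(g + u)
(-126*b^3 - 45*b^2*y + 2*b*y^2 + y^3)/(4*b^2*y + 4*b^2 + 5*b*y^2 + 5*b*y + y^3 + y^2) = (-126*b^3 - 45*b^2*y + 2*b*y^2 + y^3)/(4*b^2*y + 4*b^2 + 5*b*y^2 + 5*b*y + y^3 + y^2)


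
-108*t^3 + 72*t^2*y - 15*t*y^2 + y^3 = (-6*t + y)^2*(-3*t + y)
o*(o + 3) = o^2 + 3*o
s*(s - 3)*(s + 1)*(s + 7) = s^4 + 5*s^3 - 17*s^2 - 21*s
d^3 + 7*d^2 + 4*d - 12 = (d - 1)*(d + 2)*(d + 6)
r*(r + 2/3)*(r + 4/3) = r^3 + 2*r^2 + 8*r/9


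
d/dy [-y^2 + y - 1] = 1 - 2*y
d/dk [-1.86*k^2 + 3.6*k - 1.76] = 3.6 - 3.72*k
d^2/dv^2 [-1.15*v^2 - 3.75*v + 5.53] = -2.30000000000000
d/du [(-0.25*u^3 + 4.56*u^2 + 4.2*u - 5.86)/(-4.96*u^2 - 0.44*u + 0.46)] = (1.24*u^4 + 0.219999999999999*u^3 + 18.4806*u^2 - 53.936*u - 0.6464)/(24.6016*u^4 + 4.3648*u^3 - 4.3696*u^2 - 0.4048*u + 0.2116)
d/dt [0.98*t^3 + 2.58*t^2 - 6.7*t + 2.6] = 2.94*t^2 + 5.16*t - 6.7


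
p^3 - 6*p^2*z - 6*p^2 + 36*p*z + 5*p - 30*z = (p - 5)*(p - 1)*(p - 6*z)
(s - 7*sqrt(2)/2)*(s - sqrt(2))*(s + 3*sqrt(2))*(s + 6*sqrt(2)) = s^4 + 9*sqrt(2)*s^3/2 - 38*s^2 - 99*sqrt(2)*s + 252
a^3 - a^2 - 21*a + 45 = (a - 3)^2*(a + 5)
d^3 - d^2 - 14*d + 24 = (d - 3)*(d - 2)*(d + 4)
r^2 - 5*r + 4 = (r - 4)*(r - 1)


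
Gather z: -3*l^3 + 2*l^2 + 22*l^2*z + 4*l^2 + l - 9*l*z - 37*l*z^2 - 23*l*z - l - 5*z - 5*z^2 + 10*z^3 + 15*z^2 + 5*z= -3*l^3 + 6*l^2 + 10*z^3 + z^2*(10 - 37*l) + z*(22*l^2 - 32*l)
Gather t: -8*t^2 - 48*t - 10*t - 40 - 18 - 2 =-8*t^2 - 58*t - 60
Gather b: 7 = 7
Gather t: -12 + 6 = -6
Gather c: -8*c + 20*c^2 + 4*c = 20*c^2 - 4*c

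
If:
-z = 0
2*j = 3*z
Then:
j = 0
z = 0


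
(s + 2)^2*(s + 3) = s^3 + 7*s^2 + 16*s + 12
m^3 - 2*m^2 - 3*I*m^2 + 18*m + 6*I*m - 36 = (m - 2)*(m - 6*I)*(m + 3*I)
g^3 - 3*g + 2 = (g - 1)^2*(g + 2)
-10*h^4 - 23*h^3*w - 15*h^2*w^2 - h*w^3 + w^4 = (-5*h + w)*(h + w)^2*(2*h + w)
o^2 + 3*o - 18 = (o - 3)*(o + 6)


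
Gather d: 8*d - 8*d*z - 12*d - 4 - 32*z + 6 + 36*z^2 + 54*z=d*(-8*z - 4) + 36*z^2 + 22*z + 2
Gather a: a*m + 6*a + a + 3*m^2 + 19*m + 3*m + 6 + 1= a*(m + 7) + 3*m^2 + 22*m + 7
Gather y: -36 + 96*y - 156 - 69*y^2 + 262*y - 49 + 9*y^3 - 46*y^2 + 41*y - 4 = 9*y^3 - 115*y^2 + 399*y - 245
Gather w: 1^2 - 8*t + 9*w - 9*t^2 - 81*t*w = -9*t^2 - 8*t + w*(9 - 81*t) + 1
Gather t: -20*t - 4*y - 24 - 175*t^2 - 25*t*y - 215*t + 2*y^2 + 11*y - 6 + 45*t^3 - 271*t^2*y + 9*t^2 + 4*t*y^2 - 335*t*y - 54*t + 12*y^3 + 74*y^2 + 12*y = 45*t^3 + t^2*(-271*y - 166) + t*(4*y^2 - 360*y - 289) + 12*y^3 + 76*y^2 + 19*y - 30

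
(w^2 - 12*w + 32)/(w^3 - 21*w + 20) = (w - 8)/(w^2 + 4*w - 5)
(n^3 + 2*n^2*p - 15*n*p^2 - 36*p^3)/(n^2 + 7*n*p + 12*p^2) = (n^2 - n*p - 12*p^2)/(n + 4*p)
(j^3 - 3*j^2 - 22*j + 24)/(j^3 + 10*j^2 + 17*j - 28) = (j - 6)/(j + 7)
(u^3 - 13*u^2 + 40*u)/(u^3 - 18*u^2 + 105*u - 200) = u/(u - 5)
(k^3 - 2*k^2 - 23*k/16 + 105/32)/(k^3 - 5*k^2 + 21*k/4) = (2*k^2 - k - 35/8)/(k*(2*k - 7))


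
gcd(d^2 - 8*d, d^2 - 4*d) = d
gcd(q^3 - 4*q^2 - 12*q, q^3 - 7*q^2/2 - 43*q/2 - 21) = q + 2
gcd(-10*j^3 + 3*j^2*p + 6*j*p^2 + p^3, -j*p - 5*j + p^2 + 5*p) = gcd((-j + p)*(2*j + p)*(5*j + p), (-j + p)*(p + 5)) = -j + p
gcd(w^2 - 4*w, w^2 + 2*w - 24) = w - 4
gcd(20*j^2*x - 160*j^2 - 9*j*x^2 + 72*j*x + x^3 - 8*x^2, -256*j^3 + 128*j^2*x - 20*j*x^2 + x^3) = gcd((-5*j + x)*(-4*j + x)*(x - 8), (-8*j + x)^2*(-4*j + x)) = -4*j + x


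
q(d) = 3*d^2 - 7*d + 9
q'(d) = 6*d - 7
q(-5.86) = 153.04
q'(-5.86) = -42.16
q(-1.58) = 27.55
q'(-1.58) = -16.48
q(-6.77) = 193.89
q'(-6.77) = -47.62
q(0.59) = 5.91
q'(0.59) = -3.46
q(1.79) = 6.08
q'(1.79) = 3.74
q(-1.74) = 30.26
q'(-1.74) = -17.44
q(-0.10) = 9.73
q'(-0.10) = -7.60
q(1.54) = 5.33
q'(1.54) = 2.24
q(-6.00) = 159.00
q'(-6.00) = -43.00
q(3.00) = 15.00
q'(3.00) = 11.00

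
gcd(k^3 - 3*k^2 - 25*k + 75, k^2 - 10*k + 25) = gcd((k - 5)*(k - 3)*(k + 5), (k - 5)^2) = k - 5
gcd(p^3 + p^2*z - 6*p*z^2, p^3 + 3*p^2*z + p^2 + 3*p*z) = p^2 + 3*p*z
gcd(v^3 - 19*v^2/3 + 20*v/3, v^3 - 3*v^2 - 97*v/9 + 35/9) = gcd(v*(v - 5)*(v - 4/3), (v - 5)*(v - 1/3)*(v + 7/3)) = v - 5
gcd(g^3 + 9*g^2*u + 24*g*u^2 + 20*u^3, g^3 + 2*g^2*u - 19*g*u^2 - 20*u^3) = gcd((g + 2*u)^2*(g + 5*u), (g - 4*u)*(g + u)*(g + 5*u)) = g + 5*u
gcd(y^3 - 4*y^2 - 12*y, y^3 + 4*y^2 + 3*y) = y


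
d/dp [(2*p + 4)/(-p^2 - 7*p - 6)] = 2*(p^2 + 4*p + 8)/(p^4 + 14*p^3 + 61*p^2 + 84*p + 36)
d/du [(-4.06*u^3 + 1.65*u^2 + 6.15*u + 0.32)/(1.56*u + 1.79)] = (-12.6672*u^3 - 19.2282*u^2 + 5.907*u + 10.5093)/(2.4336*u^2 + 5.5848*u + 3.2041)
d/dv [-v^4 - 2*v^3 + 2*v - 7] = -4*v^3 - 6*v^2 + 2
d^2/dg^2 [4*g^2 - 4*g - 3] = 8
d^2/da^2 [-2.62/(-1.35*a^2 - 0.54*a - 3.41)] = (-9.5499*a^2 - 3.81996*a + 2.62*(2.7*a + 0.54)*(5.4*a + 1.08) - 24.12234)/(1.35*a^2 + 0.54*a + 3.41)^3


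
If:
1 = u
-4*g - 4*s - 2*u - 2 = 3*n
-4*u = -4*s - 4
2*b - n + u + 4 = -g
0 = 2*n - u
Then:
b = -25/16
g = -11/8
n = 1/2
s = 0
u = 1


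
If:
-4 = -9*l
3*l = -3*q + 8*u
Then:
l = 4/9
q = 8*u/3 - 4/9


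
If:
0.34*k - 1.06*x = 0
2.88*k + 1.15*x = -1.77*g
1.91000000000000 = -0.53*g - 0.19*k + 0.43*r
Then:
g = -5.72249916915919*x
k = 3.11764705882353*x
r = 4.44186046511628 - 5.6757479499486*x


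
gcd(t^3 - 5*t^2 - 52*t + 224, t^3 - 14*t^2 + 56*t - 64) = t^2 - 12*t + 32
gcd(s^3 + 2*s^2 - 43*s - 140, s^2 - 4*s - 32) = s + 4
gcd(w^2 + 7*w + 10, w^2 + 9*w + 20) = w + 5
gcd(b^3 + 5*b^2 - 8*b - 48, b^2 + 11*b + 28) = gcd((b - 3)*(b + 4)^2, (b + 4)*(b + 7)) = b + 4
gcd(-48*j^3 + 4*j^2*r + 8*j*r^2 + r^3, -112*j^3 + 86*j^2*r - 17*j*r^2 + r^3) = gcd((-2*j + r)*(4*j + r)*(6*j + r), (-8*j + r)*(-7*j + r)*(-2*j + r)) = -2*j + r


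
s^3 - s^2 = s^2*(s - 1)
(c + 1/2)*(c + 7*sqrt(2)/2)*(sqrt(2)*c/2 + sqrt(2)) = sqrt(2)*c^3/2 + 5*sqrt(2)*c^2/4 + 7*c^2/2 + sqrt(2)*c/2 + 35*c/4 + 7/2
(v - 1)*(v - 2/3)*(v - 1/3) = v^3 - 2*v^2 + 11*v/9 - 2/9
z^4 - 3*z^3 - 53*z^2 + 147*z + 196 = (z - 7)*(z - 4)*(z + 1)*(z + 7)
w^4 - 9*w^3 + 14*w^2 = w^2*(w - 7)*(w - 2)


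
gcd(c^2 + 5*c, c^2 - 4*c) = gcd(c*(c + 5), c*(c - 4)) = c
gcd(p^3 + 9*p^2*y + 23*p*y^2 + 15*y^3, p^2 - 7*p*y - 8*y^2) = p + y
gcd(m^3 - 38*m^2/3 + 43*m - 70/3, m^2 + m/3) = 1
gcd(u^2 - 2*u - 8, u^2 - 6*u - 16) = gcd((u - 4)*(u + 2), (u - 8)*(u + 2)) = u + 2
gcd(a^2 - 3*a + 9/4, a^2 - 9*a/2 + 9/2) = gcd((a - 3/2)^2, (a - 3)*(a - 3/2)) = a - 3/2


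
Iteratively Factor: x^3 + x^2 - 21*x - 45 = (x - 5)*(x^2 + 6*x + 9) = (x - 5)*(x + 3)*(x + 3)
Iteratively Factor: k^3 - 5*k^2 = (k)*(k^2 - 5*k) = k^2*(k - 5)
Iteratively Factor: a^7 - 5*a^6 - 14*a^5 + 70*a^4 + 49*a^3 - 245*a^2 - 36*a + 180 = (a + 2)*(a^6 - 7*a^5 + 70*a^3 - 91*a^2 - 63*a + 90) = (a - 3)*(a + 2)*(a^5 - 4*a^4 - 12*a^3 + 34*a^2 + 11*a - 30) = (a - 3)*(a + 1)*(a + 2)*(a^4 - 5*a^3 - 7*a^2 + 41*a - 30) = (a - 5)*(a - 3)*(a + 1)*(a + 2)*(a^3 - 7*a + 6) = (a - 5)*(a - 3)*(a - 1)*(a + 1)*(a + 2)*(a^2 + a - 6) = (a - 5)*(a - 3)*(a - 1)*(a + 1)*(a + 2)*(a + 3)*(a - 2)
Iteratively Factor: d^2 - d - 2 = (d - 2)*(d + 1)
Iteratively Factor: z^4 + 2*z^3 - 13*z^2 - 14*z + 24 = (z + 2)*(z^3 - 13*z + 12) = (z - 3)*(z + 2)*(z^2 + 3*z - 4) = (z - 3)*(z + 2)*(z + 4)*(z - 1)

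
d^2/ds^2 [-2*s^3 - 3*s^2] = -12*s - 6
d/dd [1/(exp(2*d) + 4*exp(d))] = 2*(-exp(d) - 2)*exp(-d)/(exp(d) + 4)^2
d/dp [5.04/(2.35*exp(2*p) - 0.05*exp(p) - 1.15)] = (0.252 - 23.688*exp(p))*exp(p)/(-2.35*exp(2*p) + 0.05*exp(p) + 1.15)^2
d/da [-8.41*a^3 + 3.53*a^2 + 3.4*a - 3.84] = -25.23*a^2 + 7.06*a + 3.4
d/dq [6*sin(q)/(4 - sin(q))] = 24*cos(q)/(sin(q) - 4)^2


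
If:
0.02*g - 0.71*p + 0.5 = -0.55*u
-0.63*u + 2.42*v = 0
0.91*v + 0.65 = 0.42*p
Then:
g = 29.9404761904762 - 28.718253968254*v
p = 2.16666666666667*v + 1.54761904761905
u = 3.84126984126984*v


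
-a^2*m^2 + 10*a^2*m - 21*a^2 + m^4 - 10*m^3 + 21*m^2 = (-a + m)*(a + m)*(m - 7)*(m - 3)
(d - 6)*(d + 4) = d^2 - 2*d - 24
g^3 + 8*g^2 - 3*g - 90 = (g - 3)*(g + 5)*(g + 6)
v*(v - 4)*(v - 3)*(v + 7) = v^4 - 37*v^2 + 84*v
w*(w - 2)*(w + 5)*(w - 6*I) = w^4 + 3*w^3 - 6*I*w^3 - 10*w^2 - 18*I*w^2 + 60*I*w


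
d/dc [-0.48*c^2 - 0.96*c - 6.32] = -0.96*c - 0.96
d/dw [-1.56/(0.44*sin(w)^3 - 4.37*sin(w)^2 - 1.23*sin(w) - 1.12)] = (2.0592*sin(w)^2 - 13.6344*sin(w) - 1.9188)*cos(w)/(-0.44*sin(w)^3 + 4.37*sin(w)^2 + 1.23*sin(w) + 1.12)^2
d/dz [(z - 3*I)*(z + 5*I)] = 2*z + 2*I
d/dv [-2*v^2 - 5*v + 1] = -4*v - 5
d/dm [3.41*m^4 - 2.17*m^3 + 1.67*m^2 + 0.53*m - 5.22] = 13.64*m^3 - 6.51*m^2 + 3.34*m + 0.53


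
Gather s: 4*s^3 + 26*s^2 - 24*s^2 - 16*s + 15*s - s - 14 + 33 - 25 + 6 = 4*s^3 + 2*s^2 - 2*s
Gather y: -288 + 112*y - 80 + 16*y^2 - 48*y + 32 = 16*y^2 + 64*y - 336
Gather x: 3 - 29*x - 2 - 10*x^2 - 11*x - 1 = -10*x^2 - 40*x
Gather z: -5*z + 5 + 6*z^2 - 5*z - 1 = 6*z^2 - 10*z + 4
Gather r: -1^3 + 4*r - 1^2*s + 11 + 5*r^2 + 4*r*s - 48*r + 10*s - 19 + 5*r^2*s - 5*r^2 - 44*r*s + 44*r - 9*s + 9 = 5*r^2*s - 40*r*s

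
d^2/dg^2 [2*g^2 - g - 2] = 4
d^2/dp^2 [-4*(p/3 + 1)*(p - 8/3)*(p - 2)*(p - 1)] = -16*p^2 + 64*p/3 + 56/3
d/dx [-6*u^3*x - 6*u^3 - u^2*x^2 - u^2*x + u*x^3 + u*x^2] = u*(-6*u^2 - 2*u*x - u + 3*x^2 + 2*x)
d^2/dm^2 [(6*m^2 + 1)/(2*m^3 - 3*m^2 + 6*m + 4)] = 6*(8*m^6 - 64*m^4 - 92*m^3 + 93*m^2 - 26*m + 48)/(8*m^9 - 36*m^8 + 126*m^7 - 195*m^6 + 234*m^5 + 72*m^4 - 120*m^3 + 288*m^2 + 288*m + 64)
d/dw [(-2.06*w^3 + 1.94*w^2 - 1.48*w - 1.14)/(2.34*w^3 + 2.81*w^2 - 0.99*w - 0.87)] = (1.77635683940025e-15*w^5 - 10.3282*w^4 + 11.0052*w^3 + 15.6176*w^2 + 3.0312*w + 0.159)/(5.4756*w^6 + 13.1508*w^5 + 3.2629*w^4 - 9.6354*w^3 - 3.9093*w^2 + 1.7226*w + 0.7569)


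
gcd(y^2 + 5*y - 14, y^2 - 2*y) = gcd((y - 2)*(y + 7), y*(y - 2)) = y - 2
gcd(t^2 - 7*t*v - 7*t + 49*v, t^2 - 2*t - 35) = t - 7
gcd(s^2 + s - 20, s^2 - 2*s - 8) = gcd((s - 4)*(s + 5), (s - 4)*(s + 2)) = s - 4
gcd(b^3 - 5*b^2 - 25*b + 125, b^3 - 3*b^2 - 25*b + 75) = b^2 - 25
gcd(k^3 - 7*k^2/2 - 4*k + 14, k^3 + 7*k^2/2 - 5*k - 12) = k - 2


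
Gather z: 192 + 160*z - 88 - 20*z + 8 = 140*z + 112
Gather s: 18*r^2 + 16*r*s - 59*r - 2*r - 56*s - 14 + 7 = 18*r^2 - 61*r + s*(16*r - 56) - 7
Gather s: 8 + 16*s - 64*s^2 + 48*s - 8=-64*s^2 + 64*s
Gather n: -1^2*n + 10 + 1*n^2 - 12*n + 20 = n^2 - 13*n + 30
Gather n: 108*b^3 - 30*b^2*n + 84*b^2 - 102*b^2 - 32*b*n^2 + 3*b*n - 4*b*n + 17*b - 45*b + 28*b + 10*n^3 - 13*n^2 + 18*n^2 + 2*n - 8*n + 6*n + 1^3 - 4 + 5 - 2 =108*b^3 - 18*b^2 + 10*n^3 + n^2*(5 - 32*b) + n*(-30*b^2 - b)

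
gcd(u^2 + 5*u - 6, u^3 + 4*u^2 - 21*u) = 1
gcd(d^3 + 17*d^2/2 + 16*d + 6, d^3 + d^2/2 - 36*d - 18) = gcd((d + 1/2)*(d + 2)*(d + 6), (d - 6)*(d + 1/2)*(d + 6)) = d^2 + 13*d/2 + 3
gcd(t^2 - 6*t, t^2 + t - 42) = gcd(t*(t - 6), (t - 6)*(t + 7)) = t - 6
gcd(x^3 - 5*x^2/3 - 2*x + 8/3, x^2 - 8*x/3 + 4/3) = x - 2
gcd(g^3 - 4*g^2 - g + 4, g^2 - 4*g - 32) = 1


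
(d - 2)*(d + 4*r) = d^2 + 4*d*r - 2*d - 8*r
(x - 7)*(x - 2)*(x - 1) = x^3 - 10*x^2 + 23*x - 14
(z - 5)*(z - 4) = z^2 - 9*z + 20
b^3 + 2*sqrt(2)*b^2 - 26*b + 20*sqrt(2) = (b - 2*sqrt(2))*(b - sqrt(2))*(b + 5*sqrt(2))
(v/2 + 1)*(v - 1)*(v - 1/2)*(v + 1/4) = v^4/2 + 3*v^3/8 - 19*v^2/16 + 3*v/16 + 1/8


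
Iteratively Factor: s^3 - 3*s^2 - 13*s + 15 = (s - 5)*(s^2 + 2*s - 3) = (s - 5)*(s - 1)*(s + 3)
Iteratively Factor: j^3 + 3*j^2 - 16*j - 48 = (j - 4)*(j^2 + 7*j + 12) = (j - 4)*(j + 4)*(j + 3)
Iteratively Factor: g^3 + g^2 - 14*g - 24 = (g + 2)*(g^2 - g - 12) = (g - 4)*(g + 2)*(g + 3)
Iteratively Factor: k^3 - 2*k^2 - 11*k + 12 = (k - 4)*(k^2 + 2*k - 3) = (k - 4)*(k - 1)*(k + 3)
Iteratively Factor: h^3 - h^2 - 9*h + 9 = (h - 1)*(h^2 - 9) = (h - 1)*(h + 3)*(h - 3)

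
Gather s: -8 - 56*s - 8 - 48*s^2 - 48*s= -48*s^2 - 104*s - 16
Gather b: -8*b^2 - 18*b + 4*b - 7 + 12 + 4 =-8*b^2 - 14*b + 9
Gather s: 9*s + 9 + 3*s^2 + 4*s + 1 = 3*s^2 + 13*s + 10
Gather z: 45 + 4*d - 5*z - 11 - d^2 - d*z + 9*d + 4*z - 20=-d^2 + 13*d + z*(-d - 1) + 14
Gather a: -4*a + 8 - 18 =-4*a - 10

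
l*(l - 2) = l^2 - 2*l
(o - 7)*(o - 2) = o^2 - 9*o + 14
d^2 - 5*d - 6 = (d - 6)*(d + 1)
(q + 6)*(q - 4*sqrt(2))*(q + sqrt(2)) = q^3 - 3*sqrt(2)*q^2 + 6*q^2 - 18*sqrt(2)*q - 8*q - 48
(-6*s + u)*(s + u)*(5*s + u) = -30*s^3 - 31*s^2*u + u^3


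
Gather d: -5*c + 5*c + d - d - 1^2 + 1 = 0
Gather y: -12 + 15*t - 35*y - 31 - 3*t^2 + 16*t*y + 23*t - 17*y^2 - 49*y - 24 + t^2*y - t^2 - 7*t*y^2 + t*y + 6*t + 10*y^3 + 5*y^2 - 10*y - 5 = -4*t^2 + 44*t + 10*y^3 + y^2*(-7*t - 12) + y*(t^2 + 17*t - 94) - 72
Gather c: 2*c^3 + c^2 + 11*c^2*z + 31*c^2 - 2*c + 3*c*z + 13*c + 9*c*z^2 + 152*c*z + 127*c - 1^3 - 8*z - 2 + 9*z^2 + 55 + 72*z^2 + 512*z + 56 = 2*c^3 + c^2*(11*z + 32) + c*(9*z^2 + 155*z + 138) + 81*z^2 + 504*z + 108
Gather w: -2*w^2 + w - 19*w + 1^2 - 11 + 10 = -2*w^2 - 18*w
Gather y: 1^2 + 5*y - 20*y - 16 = -15*y - 15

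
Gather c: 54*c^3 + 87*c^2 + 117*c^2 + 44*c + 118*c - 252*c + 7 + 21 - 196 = 54*c^3 + 204*c^2 - 90*c - 168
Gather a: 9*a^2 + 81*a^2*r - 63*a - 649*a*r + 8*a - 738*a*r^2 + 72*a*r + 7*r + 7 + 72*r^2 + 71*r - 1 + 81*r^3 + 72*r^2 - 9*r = a^2*(81*r + 9) + a*(-738*r^2 - 577*r - 55) + 81*r^3 + 144*r^2 + 69*r + 6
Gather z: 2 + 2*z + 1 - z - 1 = z + 2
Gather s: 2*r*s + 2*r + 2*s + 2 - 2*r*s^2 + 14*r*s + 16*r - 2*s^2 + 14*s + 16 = 18*r + s^2*(-2*r - 2) + s*(16*r + 16) + 18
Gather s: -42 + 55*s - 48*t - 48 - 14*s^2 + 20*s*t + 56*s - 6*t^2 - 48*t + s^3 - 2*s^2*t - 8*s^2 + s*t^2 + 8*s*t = s^3 + s^2*(-2*t - 22) + s*(t^2 + 28*t + 111) - 6*t^2 - 96*t - 90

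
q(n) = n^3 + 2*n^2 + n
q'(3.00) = 40.00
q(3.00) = 48.00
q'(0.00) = 1.00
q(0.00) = 0.00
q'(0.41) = 3.14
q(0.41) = 0.82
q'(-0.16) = 0.44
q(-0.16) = -0.11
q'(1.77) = 17.48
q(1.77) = 13.58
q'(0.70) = 5.27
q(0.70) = 2.02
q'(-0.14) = 0.50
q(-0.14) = -0.10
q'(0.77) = 5.86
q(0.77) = 2.41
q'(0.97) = 7.70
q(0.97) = 3.76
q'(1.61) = 15.22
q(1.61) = 10.97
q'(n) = 3*n^2 + 4*n + 1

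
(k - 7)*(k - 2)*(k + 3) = k^3 - 6*k^2 - 13*k + 42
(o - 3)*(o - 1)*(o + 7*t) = o^3 + 7*o^2*t - 4*o^2 - 28*o*t + 3*o + 21*t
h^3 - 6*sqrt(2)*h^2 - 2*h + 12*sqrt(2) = (h - 6*sqrt(2))*(h - sqrt(2))*(h + sqrt(2))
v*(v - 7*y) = v^2 - 7*v*y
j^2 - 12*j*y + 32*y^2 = (j - 8*y)*(j - 4*y)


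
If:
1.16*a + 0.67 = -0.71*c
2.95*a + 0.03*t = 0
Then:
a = -0.0101694915254237*t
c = 0.0166149439006923*t - 0.943661971830986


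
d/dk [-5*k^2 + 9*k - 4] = 9 - 10*k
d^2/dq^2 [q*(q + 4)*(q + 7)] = 6*q + 22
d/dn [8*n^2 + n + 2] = 16*n + 1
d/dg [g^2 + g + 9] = 2*g + 1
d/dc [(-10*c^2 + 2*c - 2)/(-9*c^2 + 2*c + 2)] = 2*(-c^2 - 38*c + 4)/(81*c^4 - 36*c^3 - 32*c^2 + 8*c + 4)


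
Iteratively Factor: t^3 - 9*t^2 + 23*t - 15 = (t - 3)*(t^2 - 6*t + 5) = (t - 3)*(t - 1)*(t - 5)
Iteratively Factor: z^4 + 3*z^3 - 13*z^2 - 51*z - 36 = (z - 4)*(z^3 + 7*z^2 + 15*z + 9) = (z - 4)*(z + 1)*(z^2 + 6*z + 9) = (z - 4)*(z + 1)*(z + 3)*(z + 3)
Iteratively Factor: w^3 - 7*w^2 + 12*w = (w - 3)*(w^2 - 4*w) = w*(w - 3)*(w - 4)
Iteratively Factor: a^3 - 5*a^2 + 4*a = (a)*(a^2 - 5*a + 4) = a*(a - 1)*(a - 4)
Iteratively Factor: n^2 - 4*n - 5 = (n - 5)*(n + 1)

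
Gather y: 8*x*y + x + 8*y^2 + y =x + 8*y^2 + y*(8*x + 1)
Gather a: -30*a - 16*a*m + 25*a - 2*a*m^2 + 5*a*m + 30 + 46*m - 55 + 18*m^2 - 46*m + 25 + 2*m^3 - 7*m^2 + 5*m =a*(-2*m^2 - 11*m - 5) + 2*m^3 + 11*m^2 + 5*m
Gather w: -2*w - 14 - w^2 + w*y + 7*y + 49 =-w^2 + w*(y - 2) + 7*y + 35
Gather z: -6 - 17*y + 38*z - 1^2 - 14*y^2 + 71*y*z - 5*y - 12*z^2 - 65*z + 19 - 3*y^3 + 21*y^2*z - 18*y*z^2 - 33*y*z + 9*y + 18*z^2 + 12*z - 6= -3*y^3 - 14*y^2 - 13*y + z^2*(6 - 18*y) + z*(21*y^2 + 38*y - 15) + 6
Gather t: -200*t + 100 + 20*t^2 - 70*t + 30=20*t^2 - 270*t + 130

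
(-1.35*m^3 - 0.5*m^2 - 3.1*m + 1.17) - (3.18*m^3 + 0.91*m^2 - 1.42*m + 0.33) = -4.53*m^3 - 1.41*m^2 - 1.68*m + 0.84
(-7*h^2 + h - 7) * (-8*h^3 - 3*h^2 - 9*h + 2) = 56*h^5 + 13*h^4 + 116*h^3 - 2*h^2 + 65*h - 14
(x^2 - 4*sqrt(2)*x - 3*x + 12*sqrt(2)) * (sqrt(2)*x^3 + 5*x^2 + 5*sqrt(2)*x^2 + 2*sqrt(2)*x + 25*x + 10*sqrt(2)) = sqrt(2)*x^5 - 3*x^4 + 2*sqrt(2)*x^4 - 33*sqrt(2)*x^3 - 6*x^3 - 36*sqrt(2)*x^2 + 29*x^2 - 32*x + 270*sqrt(2)*x + 240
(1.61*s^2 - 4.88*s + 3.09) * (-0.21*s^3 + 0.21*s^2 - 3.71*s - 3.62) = -0.3381*s^5 + 1.3629*s^4 - 7.6468*s^3 + 12.9255*s^2 + 6.2017*s - 11.1858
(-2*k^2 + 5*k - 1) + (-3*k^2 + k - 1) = -5*k^2 + 6*k - 2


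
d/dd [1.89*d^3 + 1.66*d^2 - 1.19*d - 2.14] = 5.67*d^2 + 3.32*d - 1.19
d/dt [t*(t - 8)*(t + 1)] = 3*t^2 - 14*t - 8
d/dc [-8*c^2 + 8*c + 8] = 8 - 16*c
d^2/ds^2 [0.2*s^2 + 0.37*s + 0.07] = 0.400000000000000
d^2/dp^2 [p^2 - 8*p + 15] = 2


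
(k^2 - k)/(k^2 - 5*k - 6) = k*(1 - k)/(-k^2 + 5*k + 6)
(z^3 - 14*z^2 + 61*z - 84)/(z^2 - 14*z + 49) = (z^2 - 7*z + 12)/(z - 7)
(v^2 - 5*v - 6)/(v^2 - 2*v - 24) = (v + 1)/(v + 4)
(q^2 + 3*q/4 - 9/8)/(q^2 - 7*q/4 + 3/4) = (q + 3/2)/(q - 1)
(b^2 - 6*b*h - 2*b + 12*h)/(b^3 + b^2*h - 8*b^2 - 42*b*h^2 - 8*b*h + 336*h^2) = (b - 2)/(b^2 + 7*b*h - 8*b - 56*h)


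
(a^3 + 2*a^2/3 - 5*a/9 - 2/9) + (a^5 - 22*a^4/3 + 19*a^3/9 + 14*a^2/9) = a^5 - 22*a^4/3 + 28*a^3/9 + 20*a^2/9 - 5*a/9 - 2/9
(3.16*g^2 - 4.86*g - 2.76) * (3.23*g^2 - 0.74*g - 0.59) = 10.2068*g^4 - 18.0362*g^3 - 7.1828*g^2 + 4.9098*g + 1.6284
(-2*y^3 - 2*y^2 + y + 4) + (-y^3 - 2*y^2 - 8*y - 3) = -3*y^3 - 4*y^2 - 7*y + 1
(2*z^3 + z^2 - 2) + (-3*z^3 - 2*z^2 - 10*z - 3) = -z^3 - z^2 - 10*z - 5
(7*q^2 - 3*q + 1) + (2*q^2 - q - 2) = 9*q^2 - 4*q - 1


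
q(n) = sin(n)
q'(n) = cos(n)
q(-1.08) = -0.88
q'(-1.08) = 0.47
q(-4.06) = 0.79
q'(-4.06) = -0.61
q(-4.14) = 0.84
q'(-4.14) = -0.54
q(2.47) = 0.62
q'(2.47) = -0.78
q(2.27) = 0.77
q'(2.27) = -0.64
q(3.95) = -0.72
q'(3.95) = -0.69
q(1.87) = 0.96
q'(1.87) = -0.29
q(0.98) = 0.83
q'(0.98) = 0.56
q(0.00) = 0.00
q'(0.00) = 1.00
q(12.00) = -0.54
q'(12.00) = 0.84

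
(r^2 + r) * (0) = 0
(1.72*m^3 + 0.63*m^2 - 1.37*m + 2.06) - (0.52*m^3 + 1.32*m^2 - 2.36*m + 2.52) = 1.2*m^3 - 0.69*m^2 + 0.99*m - 0.46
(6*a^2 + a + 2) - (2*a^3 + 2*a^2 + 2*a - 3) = -2*a^3 + 4*a^2 - a + 5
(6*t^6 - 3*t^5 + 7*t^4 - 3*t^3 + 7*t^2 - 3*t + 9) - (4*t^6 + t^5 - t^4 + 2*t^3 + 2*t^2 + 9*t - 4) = 2*t^6 - 4*t^5 + 8*t^4 - 5*t^3 + 5*t^2 - 12*t + 13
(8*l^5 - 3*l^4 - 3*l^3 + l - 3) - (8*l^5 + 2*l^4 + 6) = -5*l^4 - 3*l^3 + l - 9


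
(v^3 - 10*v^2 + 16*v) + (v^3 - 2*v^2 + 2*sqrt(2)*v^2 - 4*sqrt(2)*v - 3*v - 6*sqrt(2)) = 2*v^3 - 12*v^2 + 2*sqrt(2)*v^2 - 4*sqrt(2)*v + 13*v - 6*sqrt(2)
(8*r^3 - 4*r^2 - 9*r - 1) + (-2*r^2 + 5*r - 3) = 8*r^3 - 6*r^2 - 4*r - 4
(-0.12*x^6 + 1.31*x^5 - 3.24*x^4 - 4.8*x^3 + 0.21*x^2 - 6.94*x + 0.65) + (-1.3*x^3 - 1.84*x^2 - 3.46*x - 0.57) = -0.12*x^6 + 1.31*x^5 - 3.24*x^4 - 6.1*x^3 - 1.63*x^2 - 10.4*x + 0.0800000000000001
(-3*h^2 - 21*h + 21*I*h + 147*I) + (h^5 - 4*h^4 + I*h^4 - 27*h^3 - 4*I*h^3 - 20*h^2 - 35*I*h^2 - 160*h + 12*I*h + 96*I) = h^5 - 4*h^4 + I*h^4 - 27*h^3 - 4*I*h^3 - 23*h^2 - 35*I*h^2 - 181*h + 33*I*h + 243*I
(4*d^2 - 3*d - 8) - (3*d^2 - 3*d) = d^2 - 8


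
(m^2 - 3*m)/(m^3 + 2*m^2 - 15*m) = 1/(m + 5)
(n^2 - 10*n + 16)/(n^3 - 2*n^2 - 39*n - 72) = (n - 2)/(n^2 + 6*n + 9)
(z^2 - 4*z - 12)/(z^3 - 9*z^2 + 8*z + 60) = 1/(z - 5)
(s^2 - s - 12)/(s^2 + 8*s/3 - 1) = 3*(s - 4)/(3*s - 1)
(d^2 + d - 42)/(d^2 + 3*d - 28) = (d - 6)/(d - 4)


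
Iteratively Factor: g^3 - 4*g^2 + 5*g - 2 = (g - 2)*(g^2 - 2*g + 1) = (g - 2)*(g - 1)*(g - 1)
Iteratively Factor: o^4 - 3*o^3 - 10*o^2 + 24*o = (o - 4)*(o^3 + o^2 - 6*o) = (o - 4)*(o + 3)*(o^2 - 2*o) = (o - 4)*(o - 2)*(o + 3)*(o)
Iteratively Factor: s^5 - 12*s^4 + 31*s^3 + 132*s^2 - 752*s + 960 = (s + 4)*(s^4 - 16*s^3 + 95*s^2 - 248*s + 240) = (s - 4)*(s + 4)*(s^3 - 12*s^2 + 47*s - 60) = (s - 4)^2*(s + 4)*(s^2 - 8*s + 15) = (s - 5)*(s - 4)^2*(s + 4)*(s - 3)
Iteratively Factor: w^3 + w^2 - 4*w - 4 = (w + 2)*(w^2 - w - 2) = (w - 2)*(w + 2)*(w + 1)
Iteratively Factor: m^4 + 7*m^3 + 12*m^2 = (m + 3)*(m^3 + 4*m^2) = m*(m + 3)*(m^2 + 4*m) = m^2*(m + 3)*(m + 4)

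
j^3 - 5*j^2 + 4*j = j*(j - 4)*(j - 1)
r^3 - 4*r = r*(r - 2)*(r + 2)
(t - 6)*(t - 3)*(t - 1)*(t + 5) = t^4 - 5*t^3 - 23*t^2 + 117*t - 90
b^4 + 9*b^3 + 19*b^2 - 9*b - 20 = (b - 1)*(b + 1)*(b + 4)*(b + 5)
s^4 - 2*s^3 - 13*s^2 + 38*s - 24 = (s - 3)*(s - 2)*(s - 1)*(s + 4)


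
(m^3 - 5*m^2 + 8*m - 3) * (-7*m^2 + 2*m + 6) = -7*m^5 + 37*m^4 - 60*m^3 + 7*m^2 + 42*m - 18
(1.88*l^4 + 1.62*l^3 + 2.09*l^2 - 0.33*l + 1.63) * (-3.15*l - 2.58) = -5.922*l^5 - 9.9534*l^4 - 10.7631*l^3 - 4.3527*l^2 - 4.2831*l - 4.2054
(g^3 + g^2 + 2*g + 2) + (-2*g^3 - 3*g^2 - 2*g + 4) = -g^3 - 2*g^2 + 6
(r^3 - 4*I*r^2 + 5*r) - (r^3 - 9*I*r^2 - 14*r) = 5*I*r^2 + 19*r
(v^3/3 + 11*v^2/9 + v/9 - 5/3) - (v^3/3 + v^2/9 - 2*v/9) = 10*v^2/9 + v/3 - 5/3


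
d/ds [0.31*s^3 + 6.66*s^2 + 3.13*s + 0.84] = 0.93*s^2 + 13.32*s + 3.13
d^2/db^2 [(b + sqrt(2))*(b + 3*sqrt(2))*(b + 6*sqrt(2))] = 6*b + 20*sqrt(2)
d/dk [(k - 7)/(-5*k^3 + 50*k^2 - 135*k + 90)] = (-k^3 + 10*k^2 - 27*k + (k - 7)*(3*k^2 - 20*k + 27) + 18)/(5*(k^3 - 10*k^2 + 27*k - 18)^2)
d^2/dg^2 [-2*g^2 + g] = -4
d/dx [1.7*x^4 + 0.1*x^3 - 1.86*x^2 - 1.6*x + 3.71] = 6.8*x^3 + 0.3*x^2 - 3.72*x - 1.6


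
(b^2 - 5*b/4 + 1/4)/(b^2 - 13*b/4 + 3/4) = (b - 1)/(b - 3)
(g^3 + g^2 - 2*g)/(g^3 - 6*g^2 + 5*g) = (g + 2)/(g - 5)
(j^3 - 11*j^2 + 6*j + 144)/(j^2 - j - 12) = (j^2 - 14*j + 48)/(j - 4)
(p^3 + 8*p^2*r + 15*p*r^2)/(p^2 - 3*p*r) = (p^2 + 8*p*r + 15*r^2)/(p - 3*r)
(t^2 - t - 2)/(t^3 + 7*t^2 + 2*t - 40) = (t + 1)/(t^2 + 9*t + 20)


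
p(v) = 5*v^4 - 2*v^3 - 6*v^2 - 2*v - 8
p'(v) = 20*v^3 - 6*v^2 - 12*v - 2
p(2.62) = 145.20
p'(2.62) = 285.07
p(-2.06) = 78.18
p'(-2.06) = -177.58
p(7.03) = 11198.68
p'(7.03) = 6565.69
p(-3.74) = 998.45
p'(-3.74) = -1087.32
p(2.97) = 269.78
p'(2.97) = 433.40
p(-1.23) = 0.55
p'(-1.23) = -33.53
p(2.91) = 244.63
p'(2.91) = 405.11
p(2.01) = 29.11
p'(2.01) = 112.05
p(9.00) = 30835.00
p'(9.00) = 13984.00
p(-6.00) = 6700.00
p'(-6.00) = -4466.00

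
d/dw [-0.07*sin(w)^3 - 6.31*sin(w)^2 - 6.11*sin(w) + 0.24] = (-12.62*sin(w) + 0.105*cos(2*w) - 6.215)*cos(w)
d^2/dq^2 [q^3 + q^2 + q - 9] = 6*q + 2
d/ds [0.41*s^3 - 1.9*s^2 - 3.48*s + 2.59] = 1.23*s^2 - 3.8*s - 3.48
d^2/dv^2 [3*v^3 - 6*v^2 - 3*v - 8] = 18*v - 12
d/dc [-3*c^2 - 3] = -6*c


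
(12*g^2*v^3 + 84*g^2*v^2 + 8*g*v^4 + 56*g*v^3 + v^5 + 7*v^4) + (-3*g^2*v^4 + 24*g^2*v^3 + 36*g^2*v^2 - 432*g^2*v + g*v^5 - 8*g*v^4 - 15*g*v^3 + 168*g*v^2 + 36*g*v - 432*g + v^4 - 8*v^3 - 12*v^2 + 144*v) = -3*g^2*v^4 + 36*g^2*v^3 + 120*g^2*v^2 - 432*g^2*v + g*v^5 + 41*g*v^3 + 168*g*v^2 + 36*g*v - 432*g + v^5 + 8*v^4 - 8*v^3 - 12*v^2 + 144*v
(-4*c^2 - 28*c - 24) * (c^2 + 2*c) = -4*c^4 - 36*c^3 - 80*c^2 - 48*c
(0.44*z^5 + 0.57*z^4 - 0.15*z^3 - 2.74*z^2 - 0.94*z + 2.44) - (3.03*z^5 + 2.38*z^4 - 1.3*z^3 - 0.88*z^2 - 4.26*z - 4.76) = -2.59*z^5 - 1.81*z^4 + 1.15*z^3 - 1.86*z^2 + 3.32*z + 7.2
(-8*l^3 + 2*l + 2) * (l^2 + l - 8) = -8*l^5 - 8*l^4 + 66*l^3 + 4*l^2 - 14*l - 16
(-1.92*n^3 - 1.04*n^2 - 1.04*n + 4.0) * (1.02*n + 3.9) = -1.9584*n^4 - 8.5488*n^3 - 5.1168*n^2 + 0.024*n + 15.6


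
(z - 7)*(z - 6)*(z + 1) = z^3 - 12*z^2 + 29*z + 42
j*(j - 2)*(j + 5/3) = j^3 - j^2/3 - 10*j/3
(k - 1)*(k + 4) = k^2 + 3*k - 4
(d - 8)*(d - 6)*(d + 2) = d^3 - 12*d^2 + 20*d + 96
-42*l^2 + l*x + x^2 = (-6*l + x)*(7*l + x)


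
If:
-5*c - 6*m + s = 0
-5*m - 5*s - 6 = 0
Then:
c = 7*s/5 + 36/25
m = -s - 6/5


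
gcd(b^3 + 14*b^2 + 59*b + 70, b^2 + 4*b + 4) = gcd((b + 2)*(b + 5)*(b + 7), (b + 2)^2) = b + 2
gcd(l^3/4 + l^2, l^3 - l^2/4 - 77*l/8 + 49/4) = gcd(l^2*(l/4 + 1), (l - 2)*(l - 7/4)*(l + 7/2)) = 1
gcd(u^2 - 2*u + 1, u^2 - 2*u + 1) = u^2 - 2*u + 1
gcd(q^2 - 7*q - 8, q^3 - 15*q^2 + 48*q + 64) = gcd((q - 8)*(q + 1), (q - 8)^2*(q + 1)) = q^2 - 7*q - 8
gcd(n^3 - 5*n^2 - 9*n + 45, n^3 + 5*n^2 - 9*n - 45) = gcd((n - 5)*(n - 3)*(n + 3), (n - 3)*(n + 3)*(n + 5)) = n^2 - 9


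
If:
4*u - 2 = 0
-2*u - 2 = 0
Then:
No Solution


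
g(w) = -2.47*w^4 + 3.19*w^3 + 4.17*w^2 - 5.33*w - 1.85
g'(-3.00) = 322.54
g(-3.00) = -234.53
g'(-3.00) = 322.54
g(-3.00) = -234.53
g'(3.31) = -231.17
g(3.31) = -154.61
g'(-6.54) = 3113.15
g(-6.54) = -5199.60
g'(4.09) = -487.10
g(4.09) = -426.82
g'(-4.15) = 831.04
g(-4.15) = -868.55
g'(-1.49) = 36.17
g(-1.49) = -7.38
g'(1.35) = -0.94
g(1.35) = -1.80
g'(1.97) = -27.30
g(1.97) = -8.98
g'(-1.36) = 25.88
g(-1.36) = -3.36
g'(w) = -9.88*w^3 + 9.57*w^2 + 8.34*w - 5.33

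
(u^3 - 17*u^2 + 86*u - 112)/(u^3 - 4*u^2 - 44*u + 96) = (u - 7)/(u + 6)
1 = 1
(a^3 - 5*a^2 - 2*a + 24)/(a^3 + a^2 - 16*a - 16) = (a^2 - a - 6)/(a^2 + 5*a + 4)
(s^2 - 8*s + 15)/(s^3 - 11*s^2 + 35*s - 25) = (s - 3)/(s^2 - 6*s + 5)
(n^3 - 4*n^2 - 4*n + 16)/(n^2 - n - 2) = (n^2 - 2*n - 8)/(n + 1)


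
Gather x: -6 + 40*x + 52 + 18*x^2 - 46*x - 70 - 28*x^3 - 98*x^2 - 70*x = -28*x^3 - 80*x^2 - 76*x - 24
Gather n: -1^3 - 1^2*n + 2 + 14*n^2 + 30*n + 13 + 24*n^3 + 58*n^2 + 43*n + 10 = 24*n^3 + 72*n^2 + 72*n + 24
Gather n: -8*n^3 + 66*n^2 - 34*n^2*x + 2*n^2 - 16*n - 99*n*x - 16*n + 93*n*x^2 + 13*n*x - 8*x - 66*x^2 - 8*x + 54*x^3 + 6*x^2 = -8*n^3 + n^2*(68 - 34*x) + n*(93*x^2 - 86*x - 32) + 54*x^3 - 60*x^2 - 16*x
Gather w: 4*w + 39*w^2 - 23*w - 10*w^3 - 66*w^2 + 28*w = -10*w^3 - 27*w^2 + 9*w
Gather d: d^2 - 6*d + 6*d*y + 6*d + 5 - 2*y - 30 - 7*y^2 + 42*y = d^2 + 6*d*y - 7*y^2 + 40*y - 25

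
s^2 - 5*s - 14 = (s - 7)*(s + 2)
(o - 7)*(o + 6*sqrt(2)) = o^2 - 7*o + 6*sqrt(2)*o - 42*sqrt(2)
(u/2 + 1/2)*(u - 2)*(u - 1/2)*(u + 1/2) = u^4/2 - u^3/2 - 9*u^2/8 + u/8 + 1/4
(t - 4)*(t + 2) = t^2 - 2*t - 8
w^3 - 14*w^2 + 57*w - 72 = (w - 8)*(w - 3)^2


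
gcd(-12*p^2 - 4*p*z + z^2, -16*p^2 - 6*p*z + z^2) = 2*p + z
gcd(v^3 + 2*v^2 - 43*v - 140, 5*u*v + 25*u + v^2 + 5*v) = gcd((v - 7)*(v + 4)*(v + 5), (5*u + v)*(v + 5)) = v + 5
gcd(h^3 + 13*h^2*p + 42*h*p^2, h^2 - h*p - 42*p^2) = h + 6*p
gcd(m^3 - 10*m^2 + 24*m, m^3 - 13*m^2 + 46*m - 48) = 1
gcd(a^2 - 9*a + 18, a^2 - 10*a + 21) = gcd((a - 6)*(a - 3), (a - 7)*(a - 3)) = a - 3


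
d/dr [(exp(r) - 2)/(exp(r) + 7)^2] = (11 - exp(r))*exp(r)/(exp(r) + 7)^3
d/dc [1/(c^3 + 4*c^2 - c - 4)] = (-3*c^2 - 8*c + 1)/(c^3 + 4*c^2 - c - 4)^2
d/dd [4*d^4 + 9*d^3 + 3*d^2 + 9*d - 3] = 16*d^3 + 27*d^2 + 6*d + 9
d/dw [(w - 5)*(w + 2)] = 2*w - 3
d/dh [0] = 0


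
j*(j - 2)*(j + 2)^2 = j^4 + 2*j^3 - 4*j^2 - 8*j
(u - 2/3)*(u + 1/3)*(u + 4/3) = u^3 + u^2 - 2*u/3 - 8/27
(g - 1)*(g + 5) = g^2 + 4*g - 5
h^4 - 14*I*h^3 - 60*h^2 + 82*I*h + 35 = (h - 7*I)*(h - 5*I)*(h - I)^2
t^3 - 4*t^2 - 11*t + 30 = (t - 5)*(t - 2)*(t + 3)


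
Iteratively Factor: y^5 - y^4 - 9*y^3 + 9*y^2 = (y)*(y^4 - y^3 - 9*y^2 + 9*y) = y*(y + 3)*(y^3 - 4*y^2 + 3*y) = y^2*(y + 3)*(y^2 - 4*y + 3) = y^2*(y - 1)*(y + 3)*(y - 3)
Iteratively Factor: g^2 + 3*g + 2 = (g + 2)*(g + 1)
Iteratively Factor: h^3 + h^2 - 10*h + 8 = (h - 2)*(h^2 + 3*h - 4) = (h - 2)*(h + 4)*(h - 1)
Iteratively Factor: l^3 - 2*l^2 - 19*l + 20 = (l - 1)*(l^2 - l - 20) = (l - 5)*(l - 1)*(l + 4)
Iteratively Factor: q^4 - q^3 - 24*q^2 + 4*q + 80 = (q + 4)*(q^3 - 5*q^2 - 4*q + 20) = (q - 2)*(q + 4)*(q^2 - 3*q - 10) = (q - 2)*(q + 2)*(q + 4)*(q - 5)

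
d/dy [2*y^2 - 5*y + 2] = 4*y - 5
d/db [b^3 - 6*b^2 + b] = 3*b^2 - 12*b + 1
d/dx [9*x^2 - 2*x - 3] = 18*x - 2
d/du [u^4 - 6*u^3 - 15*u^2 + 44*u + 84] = 4*u^3 - 18*u^2 - 30*u + 44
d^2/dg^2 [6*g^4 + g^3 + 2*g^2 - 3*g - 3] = 72*g^2 + 6*g + 4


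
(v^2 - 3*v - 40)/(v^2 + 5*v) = (v - 8)/v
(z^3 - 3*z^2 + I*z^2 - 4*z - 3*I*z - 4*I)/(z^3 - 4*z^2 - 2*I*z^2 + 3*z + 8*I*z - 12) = (z + 1)/(z - 3*I)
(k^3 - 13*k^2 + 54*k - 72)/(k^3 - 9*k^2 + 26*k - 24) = (k - 6)/(k - 2)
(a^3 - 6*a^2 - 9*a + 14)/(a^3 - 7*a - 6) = (a^2 - 8*a + 7)/(a^2 - 2*a - 3)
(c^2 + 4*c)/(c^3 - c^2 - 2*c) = (c + 4)/(c^2 - c - 2)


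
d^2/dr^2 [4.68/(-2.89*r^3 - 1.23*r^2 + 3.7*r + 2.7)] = ((81.1512*r + 11.5128)*(2.89*r^3 + 1.23*r^2 - 3.7*r - 2.7) - 4.68*(8.67*r^2 + 2.46*r - 3.7)*(17.34*r^2 + 4.92*r - 7.4))/(2.89*r^3 + 1.23*r^2 - 3.7*r - 2.7)^3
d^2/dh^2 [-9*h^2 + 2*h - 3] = -18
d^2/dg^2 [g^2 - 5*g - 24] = 2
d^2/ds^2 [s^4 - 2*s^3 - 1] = 12*s*(s - 1)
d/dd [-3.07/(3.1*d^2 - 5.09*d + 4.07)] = (19.034*d - 15.6263)/(3.1*d^2 - 5.09*d + 4.07)^2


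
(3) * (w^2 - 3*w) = 3*w^2 - 9*w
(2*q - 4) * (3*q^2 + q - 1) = 6*q^3 - 10*q^2 - 6*q + 4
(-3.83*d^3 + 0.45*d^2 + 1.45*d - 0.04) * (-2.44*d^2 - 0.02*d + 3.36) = 9.3452*d^5 - 1.0214*d^4 - 16.4158*d^3 + 1.5806*d^2 + 4.8728*d - 0.1344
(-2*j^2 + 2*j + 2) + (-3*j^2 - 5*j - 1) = -5*j^2 - 3*j + 1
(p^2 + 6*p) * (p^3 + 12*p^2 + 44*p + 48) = p^5 + 18*p^4 + 116*p^3 + 312*p^2 + 288*p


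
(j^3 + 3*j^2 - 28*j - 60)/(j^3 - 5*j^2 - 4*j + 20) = (j + 6)/(j - 2)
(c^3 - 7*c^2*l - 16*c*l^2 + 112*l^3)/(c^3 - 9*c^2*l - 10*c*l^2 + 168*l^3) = (c - 4*l)/(c - 6*l)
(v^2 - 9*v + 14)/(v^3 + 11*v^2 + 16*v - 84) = (v - 7)/(v^2 + 13*v + 42)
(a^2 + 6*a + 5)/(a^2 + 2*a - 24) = (a^2 + 6*a + 5)/(a^2 + 2*a - 24)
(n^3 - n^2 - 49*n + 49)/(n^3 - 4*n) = (n^3 - n^2 - 49*n + 49)/(n*(n^2 - 4))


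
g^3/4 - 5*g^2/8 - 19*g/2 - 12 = (g/4 + 1)*(g - 8)*(g + 3/2)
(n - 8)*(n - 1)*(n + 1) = n^3 - 8*n^2 - n + 8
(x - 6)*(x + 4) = x^2 - 2*x - 24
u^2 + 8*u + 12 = (u + 2)*(u + 6)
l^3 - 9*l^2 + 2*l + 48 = (l - 8)*(l - 3)*(l + 2)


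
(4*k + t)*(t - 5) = 4*k*t - 20*k + t^2 - 5*t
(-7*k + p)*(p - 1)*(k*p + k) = -7*k^2*p^2 + 7*k^2 + k*p^3 - k*p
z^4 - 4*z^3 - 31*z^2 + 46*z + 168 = (z - 7)*(z - 3)*(z + 2)*(z + 4)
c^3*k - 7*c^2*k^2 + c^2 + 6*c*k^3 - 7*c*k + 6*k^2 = (c - 6*k)*(c - k)*(c*k + 1)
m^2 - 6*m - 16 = (m - 8)*(m + 2)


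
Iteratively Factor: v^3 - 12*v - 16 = (v + 2)*(v^2 - 2*v - 8) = (v + 2)^2*(v - 4)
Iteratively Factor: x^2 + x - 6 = (x + 3)*(x - 2)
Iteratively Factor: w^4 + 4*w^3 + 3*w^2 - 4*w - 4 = (w + 2)*(w^3 + 2*w^2 - w - 2) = (w + 1)*(w + 2)*(w^2 + w - 2) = (w - 1)*(w + 1)*(w + 2)*(w + 2)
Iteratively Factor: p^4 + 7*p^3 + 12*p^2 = (p)*(p^3 + 7*p^2 + 12*p) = p^2*(p^2 + 7*p + 12) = p^2*(p + 3)*(p + 4)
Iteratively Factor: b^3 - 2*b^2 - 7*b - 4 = (b + 1)*(b^2 - 3*b - 4) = (b + 1)^2*(b - 4)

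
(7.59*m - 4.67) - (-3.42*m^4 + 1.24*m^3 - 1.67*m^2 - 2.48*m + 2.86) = 3.42*m^4 - 1.24*m^3 + 1.67*m^2 + 10.07*m - 7.53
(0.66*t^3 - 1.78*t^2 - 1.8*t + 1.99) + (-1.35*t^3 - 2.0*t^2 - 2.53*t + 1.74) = -0.69*t^3 - 3.78*t^2 - 4.33*t + 3.73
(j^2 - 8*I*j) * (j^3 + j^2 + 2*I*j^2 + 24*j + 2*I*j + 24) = j^5 + j^4 - 6*I*j^4 + 40*j^3 - 6*I*j^3 + 40*j^2 - 192*I*j^2 - 192*I*j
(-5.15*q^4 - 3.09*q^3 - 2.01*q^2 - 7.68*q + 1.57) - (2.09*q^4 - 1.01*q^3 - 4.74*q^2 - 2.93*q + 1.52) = -7.24*q^4 - 2.08*q^3 + 2.73*q^2 - 4.75*q + 0.05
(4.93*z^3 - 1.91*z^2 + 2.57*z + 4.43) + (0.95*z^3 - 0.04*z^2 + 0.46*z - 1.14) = 5.88*z^3 - 1.95*z^2 + 3.03*z + 3.29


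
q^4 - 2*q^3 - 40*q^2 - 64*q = q*(q - 8)*(q + 2)*(q + 4)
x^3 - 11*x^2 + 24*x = x*(x - 8)*(x - 3)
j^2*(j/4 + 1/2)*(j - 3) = j^4/4 - j^3/4 - 3*j^2/2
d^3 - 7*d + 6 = (d - 2)*(d - 1)*(d + 3)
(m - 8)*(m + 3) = m^2 - 5*m - 24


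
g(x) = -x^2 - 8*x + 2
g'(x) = -2*x - 8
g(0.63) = -3.44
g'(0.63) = -9.26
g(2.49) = -24.12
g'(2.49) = -12.98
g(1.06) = -7.60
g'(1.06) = -10.12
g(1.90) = -16.81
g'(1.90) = -11.80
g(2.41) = -23.09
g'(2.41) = -12.82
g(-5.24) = 16.46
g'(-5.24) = 2.48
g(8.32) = -133.78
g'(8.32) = -24.64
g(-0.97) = 8.82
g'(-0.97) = -6.06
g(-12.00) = -46.00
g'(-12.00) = 16.00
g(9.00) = -151.00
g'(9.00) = -26.00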